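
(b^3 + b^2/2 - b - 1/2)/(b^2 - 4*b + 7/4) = 2*(2*b^3 + b^2 - 2*b - 1)/(4*b^2 - 16*b + 7)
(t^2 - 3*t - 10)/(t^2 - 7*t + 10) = (t + 2)/(t - 2)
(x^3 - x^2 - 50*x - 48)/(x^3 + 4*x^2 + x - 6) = (x^3 - x^2 - 50*x - 48)/(x^3 + 4*x^2 + x - 6)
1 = 1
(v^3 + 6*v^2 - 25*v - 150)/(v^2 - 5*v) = v + 11 + 30/v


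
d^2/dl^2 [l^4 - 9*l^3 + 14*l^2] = 12*l^2 - 54*l + 28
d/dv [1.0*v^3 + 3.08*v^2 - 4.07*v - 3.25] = 3.0*v^2 + 6.16*v - 4.07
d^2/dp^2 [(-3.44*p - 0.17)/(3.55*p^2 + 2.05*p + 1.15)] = (-(3.44*p + 0.17)*(7.1*p + 2.05)*(14.2*p + 4.1) + (73.272*p + 15.311)*(3.55*p^2 + 2.05*p + 1.15))/(3.55*p^2 + 2.05*p + 1.15)^3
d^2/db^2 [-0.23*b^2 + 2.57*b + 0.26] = -0.460000000000000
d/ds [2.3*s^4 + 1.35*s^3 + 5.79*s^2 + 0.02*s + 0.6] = 9.2*s^3 + 4.05*s^2 + 11.58*s + 0.02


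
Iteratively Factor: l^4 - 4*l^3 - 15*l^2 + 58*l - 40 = (l + 4)*(l^3 - 8*l^2 + 17*l - 10) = (l - 2)*(l + 4)*(l^2 - 6*l + 5) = (l - 2)*(l - 1)*(l + 4)*(l - 5)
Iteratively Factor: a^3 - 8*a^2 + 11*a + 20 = (a + 1)*(a^2 - 9*a + 20) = (a - 5)*(a + 1)*(a - 4)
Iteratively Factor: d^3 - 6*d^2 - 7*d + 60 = (d + 3)*(d^2 - 9*d + 20) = (d - 4)*(d + 3)*(d - 5)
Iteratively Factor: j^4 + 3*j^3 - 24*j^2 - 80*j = (j)*(j^3 + 3*j^2 - 24*j - 80) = j*(j + 4)*(j^2 - j - 20) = j*(j - 5)*(j + 4)*(j + 4)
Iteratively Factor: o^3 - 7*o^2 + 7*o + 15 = (o - 3)*(o^2 - 4*o - 5) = (o - 5)*(o - 3)*(o + 1)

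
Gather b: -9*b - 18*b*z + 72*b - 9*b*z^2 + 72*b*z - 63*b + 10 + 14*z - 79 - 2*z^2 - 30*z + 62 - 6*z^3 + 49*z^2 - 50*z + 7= b*(-9*z^2 + 54*z) - 6*z^3 + 47*z^2 - 66*z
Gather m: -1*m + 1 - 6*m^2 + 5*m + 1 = -6*m^2 + 4*m + 2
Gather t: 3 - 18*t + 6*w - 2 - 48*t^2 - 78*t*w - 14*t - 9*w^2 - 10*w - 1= -48*t^2 + t*(-78*w - 32) - 9*w^2 - 4*w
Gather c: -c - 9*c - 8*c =-18*c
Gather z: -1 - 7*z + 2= 1 - 7*z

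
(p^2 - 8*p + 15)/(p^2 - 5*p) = (p - 3)/p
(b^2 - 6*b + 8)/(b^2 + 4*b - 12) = (b - 4)/(b + 6)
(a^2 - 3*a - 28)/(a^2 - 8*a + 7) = (a + 4)/(a - 1)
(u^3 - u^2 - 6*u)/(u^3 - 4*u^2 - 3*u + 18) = u/(u - 3)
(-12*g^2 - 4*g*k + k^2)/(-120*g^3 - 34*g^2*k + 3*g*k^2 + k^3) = (2*g + k)/(20*g^2 + 9*g*k + k^2)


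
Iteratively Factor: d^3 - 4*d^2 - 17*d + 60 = (d + 4)*(d^2 - 8*d + 15) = (d - 5)*(d + 4)*(d - 3)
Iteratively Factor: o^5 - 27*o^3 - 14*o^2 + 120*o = (o)*(o^4 - 27*o^2 - 14*o + 120) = o*(o - 2)*(o^3 + 2*o^2 - 23*o - 60) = o*(o - 2)*(o + 3)*(o^2 - o - 20) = o*(o - 2)*(o + 3)*(o + 4)*(o - 5)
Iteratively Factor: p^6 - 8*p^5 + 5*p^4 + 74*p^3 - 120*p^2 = (p - 2)*(p^5 - 6*p^4 - 7*p^3 + 60*p^2) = p*(p - 2)*(p^4 - 6*p^3 - 7*p^2 + 60*p) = p*(p - 2)*(p + 3)*(p^3 - 9*p^2 + 20*p) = p*(p - 4)*(p - 2)*(p + 3)*(p^2 - 5*p) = p^2*(p - 4)*(p - 2)*(p + 3)*(p - 5)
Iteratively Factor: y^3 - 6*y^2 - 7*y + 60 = (y + 3)*(y^2 - 9*y + 20) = (y - 4)*(y + 3)*(y - 5)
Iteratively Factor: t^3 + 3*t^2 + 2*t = (t + 1)*(t^2 + 2*t) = t*(t + 1)*(t + 2)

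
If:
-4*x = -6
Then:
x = 3/2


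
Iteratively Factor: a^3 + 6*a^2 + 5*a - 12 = (a + 4)*(a^2 + 2*a - 3) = (a - 1)*(a + 4)*(a + 3)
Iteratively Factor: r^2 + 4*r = (r)*(r + 4)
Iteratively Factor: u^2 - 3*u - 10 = (u - 5)*(u + 2)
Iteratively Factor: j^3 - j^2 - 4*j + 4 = (j - 2)*(j^2 + j - 2) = (j - 2)*(j + 2)*(j - 1)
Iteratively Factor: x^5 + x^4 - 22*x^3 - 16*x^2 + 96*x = (x - 2)*(x^4 + 3*x^3 - 16*x^2 - 48*x) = x*(x - 2)*(x^3 + 3*x^2 - 16*x - 48) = x*(x - 2)*(x + 4)*(x^2 - x - 12) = x*(x - 4)*(x - 2)*(x + 4)*(x + 3)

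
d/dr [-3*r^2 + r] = 1 - 6*r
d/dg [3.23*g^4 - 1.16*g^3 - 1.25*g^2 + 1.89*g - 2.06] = 12.92*g^3 - 3.48*g^2 - 2.5*g + 1.89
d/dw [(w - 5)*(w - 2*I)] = 2*w - 5 - 2*I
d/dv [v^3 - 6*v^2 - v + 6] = 3*v^2 - 12*v - 1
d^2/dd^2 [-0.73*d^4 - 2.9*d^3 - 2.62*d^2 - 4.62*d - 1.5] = -8.76*d^2 - 17.4*d - 5.24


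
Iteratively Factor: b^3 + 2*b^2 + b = (b + 1)*(b^2 + b) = (b + 1)^2*(b)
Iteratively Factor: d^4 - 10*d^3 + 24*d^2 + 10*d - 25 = (d - 5)*(d^3 - 5*d^2 - d + 5) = (d - 5)*(d - 1)*(d^2 - 4*d - 5) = (d - 5)*(d - 1)*(d + 1)*(d - 5)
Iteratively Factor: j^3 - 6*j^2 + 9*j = (j - 3)*(j^2 - 3*j) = (j - 3)^2*(j)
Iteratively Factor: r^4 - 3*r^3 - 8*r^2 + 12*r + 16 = (r - 4)*(r^3 + r^2 - 4*r - 4) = (r - 4)*(r + 1)*(r^2 - 4) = (r - 4)*(r + 1)*(r + 2)*(r - 2)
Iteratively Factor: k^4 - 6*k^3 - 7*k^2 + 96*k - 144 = (k + 4)*(k^3 - 10*k^2 + 33*k - 36) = (k - 4)*(k + 4)*(k^2 - 6*k + 9) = (k - 4)*(k - 3)*(k + 4)*(k - 3)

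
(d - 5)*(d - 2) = d^2 - 7*d + 10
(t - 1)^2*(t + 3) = t^3 + t^2 - 5*t + 3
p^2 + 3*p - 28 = (p - 4)*(p + 7)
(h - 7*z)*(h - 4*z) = h^2 - 11*h*z + 28*z^2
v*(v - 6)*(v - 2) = v^3 - 8*v^2 + 12*v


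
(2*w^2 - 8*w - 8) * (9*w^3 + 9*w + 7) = 18*w^5 - 72*w^4 - 54*w^3 - 58*w^2 - 128*w - 56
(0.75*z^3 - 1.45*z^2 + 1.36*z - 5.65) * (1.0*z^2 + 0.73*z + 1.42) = 0.75*z^5 - 0.9025*z^4 + 1.3665*z^3 - 6.7162*z^2 - 2.1933*z - 8.023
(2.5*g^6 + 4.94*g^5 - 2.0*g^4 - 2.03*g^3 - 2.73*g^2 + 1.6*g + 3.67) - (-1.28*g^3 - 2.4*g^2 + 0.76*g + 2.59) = 2.5*g^6 + 4.94*g^5 - 2.0*g^4 - 0.75*g^3 - 0.33*g^2 + 0.84*g + 1.08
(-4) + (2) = -2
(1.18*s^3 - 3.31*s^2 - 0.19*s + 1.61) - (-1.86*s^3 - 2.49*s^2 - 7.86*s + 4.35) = 3.04*s^3 - 0.82*s^2 + 7.67*s - 2.74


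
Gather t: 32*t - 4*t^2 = -4*t^2 + 32*t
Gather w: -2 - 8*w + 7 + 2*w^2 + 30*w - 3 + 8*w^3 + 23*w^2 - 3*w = 8*w^3 + 25*w^2 + 19*w + 2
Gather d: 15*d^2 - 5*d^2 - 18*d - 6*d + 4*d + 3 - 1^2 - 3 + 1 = 10*d^2 - 20*d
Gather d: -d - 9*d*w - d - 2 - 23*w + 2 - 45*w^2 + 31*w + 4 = d*(-9*w - 2) - 45*w^2 + 8*w + 4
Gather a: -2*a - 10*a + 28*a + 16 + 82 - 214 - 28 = 16*a - 144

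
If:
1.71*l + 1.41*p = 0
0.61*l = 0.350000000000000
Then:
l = 0.57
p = -0.70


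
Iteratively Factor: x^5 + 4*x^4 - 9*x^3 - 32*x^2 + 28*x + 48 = (x + 4)*(x^4 - 9*x^2 + 4*x + 12) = (x - 2)*(x + 4)*(x^3 + 2*x^2 - 5*x - 6) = (x - 2)*(x + 1)*(x + 4)*(x^2 + x - 6) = (x - 2)*(x + 1)*(x + 3)*(x + 4)*(x - 2)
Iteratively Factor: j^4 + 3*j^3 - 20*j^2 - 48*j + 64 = (j + 4)*(j^3 - j^2 - 16*j + 16) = (j + 4)^2*(j^2 - 5*j + 4) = (j - 4)*(j + 4)^2*(j - 1)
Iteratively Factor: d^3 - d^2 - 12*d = (d + 3)*(d^2 - 4*d) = (d - 4)*(d + 3)*(d)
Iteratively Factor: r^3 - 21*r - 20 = (r - 5)*(r^2 + 5*r + 4) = (r - 5)*(r + 1)*(r + 4)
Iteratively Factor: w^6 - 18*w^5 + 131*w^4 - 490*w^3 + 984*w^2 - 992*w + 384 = (w - 4)*(w^5 - 14*w^4 + 75*w^3 - 190*w^2 + 224*w - 96) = (w - 4)^2*(w^4 - 10*w^3 + 35*w^2 - 50*w + 24) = (w - 4)^3*(w^3 - 6*w^2 + 11*w - 6) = (w - 4)^3*(w - 3)*(w^2 - 3*w + 2) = (w - 4)^3*(w - 3)*(w - 1)*(w - 2)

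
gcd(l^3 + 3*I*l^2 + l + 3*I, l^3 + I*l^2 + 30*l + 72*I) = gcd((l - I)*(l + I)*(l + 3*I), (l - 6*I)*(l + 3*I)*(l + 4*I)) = l + 3*I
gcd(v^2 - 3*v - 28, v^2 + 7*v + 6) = 1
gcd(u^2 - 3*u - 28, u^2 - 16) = u + 4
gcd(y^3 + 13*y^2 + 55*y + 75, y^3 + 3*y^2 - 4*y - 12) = y + 3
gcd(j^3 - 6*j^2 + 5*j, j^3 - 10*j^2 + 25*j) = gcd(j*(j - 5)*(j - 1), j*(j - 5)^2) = j^2 - 5*j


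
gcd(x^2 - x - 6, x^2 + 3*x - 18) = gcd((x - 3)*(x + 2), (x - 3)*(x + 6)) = x - 3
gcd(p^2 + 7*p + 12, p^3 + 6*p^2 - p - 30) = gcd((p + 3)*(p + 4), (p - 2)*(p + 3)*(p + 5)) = p + 3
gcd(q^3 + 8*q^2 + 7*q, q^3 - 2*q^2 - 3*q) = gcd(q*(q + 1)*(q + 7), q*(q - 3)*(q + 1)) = q^2 + q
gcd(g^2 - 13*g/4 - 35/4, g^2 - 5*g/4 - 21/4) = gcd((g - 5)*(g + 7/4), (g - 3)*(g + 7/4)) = g + 7/4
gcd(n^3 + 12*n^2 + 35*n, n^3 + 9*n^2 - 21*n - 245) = n + 7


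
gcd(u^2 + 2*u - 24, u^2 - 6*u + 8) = u - 4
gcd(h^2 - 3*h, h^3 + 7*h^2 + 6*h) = h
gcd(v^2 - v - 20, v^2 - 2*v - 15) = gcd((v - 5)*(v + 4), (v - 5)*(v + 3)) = v - 5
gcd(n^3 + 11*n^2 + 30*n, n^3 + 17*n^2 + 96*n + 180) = n^2 + 11*n + 30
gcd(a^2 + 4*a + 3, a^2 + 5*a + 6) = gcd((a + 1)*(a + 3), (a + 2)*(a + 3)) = a + 3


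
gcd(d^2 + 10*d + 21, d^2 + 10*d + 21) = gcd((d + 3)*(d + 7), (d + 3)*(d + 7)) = d^2 + 10*d + 21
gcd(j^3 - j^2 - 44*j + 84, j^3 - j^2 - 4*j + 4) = j - 2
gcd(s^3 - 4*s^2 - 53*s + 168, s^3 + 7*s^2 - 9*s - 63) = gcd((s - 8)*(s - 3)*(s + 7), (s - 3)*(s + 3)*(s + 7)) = s^2 + 4*s - 21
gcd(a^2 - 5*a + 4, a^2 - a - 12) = a - 4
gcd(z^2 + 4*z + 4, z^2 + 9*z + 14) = z + 2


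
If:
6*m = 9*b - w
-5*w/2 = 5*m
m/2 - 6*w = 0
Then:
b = 0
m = 0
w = 0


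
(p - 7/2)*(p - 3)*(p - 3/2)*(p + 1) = p^4 - 7*p^3 + 49*p^2/4 + 9*p/2 - 63/4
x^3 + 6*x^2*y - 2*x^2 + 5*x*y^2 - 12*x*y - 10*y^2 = (x - 2)*(x + y)*(x + 5*y)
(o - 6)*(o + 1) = o^2 - 5*o - 6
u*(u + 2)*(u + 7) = u^3 + 9*u^2 + 14*u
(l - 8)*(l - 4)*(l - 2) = l^3 - 14*l^2 + 56*l - 64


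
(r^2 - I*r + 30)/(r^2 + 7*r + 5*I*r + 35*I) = (r - 6*I)/(r + 7)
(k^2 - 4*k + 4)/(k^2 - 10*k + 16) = (k - 2)/(k - 8)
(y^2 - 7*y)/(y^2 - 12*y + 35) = y/(y - 5)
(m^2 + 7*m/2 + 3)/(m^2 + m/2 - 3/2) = (m + 2)/(m - 1)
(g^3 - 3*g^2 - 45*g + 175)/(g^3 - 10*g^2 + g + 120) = (g^2 + 2*g - 35)/(g^2 - 5*g - 24)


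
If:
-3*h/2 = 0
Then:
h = 0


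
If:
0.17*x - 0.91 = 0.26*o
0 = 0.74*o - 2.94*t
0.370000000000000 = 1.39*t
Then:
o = 1.06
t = 0.27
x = 6.97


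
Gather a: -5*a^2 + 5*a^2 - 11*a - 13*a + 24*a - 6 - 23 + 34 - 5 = 0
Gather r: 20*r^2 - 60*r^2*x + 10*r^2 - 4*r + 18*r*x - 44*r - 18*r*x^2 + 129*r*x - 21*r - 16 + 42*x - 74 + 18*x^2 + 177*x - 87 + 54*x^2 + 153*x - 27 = r^2*(30 - 60*x) + r*(-18*x^2 + 147*x - 69) + 72*x^2 + 372*x - 204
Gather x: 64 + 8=72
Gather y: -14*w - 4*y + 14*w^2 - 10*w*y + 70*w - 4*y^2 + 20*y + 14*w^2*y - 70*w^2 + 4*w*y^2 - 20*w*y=-56*w^2 + 56*w + y^2*(4*w - 4) + y*(14*w^2 - 30*w + 16)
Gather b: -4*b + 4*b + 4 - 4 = 0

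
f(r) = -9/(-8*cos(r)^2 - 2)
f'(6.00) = -0.44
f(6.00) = 0.96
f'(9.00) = -0.72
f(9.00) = 1.04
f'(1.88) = -5.56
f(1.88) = 3.28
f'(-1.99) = 4.84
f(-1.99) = 2.71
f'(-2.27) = 2.51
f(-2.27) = 1.69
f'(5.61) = -1.48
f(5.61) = 1.31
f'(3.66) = 0.96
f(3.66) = 1.12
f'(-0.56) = -1.08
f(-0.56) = 1.16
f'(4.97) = -5.59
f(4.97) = 3.57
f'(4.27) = 4.64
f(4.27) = 2.60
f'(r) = 144*sin(r)*cos(r)/(-8*cos(r)^2 - 2)^2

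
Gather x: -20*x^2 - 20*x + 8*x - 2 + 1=-20*x^2 - 12*x - 1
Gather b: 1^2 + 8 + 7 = 16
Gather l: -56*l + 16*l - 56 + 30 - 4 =-40*l - 30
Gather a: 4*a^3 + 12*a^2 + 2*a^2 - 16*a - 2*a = 4*a^3 + 14*a^2 - 18*a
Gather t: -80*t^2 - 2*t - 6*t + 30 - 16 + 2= -80*t^2 - 8*t + 16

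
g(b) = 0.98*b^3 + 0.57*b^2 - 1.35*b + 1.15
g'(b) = 2.94*b^2 + 1.14*b - 1.35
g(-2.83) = -12.68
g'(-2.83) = 18.97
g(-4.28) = -59.47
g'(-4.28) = 47.63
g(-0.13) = 1.33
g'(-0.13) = -1.45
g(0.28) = 0.84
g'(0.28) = -0.80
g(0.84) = 1.00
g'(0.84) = 1.68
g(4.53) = 97.83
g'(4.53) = 64.15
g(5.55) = 178.75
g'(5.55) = 95.54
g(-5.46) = -134.00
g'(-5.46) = 80.07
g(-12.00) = -1594.01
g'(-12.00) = 408.33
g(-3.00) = -16.13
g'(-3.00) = 21.69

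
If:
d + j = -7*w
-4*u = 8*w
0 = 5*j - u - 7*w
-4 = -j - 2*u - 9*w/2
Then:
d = -64/3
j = 8/3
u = -16/3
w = 8/3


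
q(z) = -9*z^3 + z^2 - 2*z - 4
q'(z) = -27*z^2 + 2*z - 2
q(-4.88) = 1075.50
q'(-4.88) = -654.75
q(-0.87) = 4.42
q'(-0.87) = -24.18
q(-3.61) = 439.67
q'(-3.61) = -361.09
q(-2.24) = 106.65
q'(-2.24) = -141.96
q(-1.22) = 16.27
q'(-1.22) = -44.63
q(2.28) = -110.03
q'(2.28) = -137.80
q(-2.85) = 218.16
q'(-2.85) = -227.01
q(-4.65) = 931.82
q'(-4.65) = -595.11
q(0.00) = -4.00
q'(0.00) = -2.00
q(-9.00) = 6656.00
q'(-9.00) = -2207.00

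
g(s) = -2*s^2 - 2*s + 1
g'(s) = -4*s - 2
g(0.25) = 0.38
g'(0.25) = -3.00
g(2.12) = -12.23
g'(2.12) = -10.48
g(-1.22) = 0.46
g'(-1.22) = 2.88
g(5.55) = -71.70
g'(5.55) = -24.20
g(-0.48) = 1.50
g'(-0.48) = -0.08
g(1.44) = -6.03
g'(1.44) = -7.76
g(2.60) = -17.72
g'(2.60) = -12.40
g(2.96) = -22.44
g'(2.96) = -13.84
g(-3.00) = -11.00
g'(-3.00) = 10.00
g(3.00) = -23.00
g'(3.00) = -14.00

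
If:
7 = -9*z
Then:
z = -7/9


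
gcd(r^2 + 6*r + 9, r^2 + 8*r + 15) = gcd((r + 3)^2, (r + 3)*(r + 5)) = r + 3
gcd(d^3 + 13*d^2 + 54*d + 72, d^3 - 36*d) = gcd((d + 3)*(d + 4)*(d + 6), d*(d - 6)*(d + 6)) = d + 6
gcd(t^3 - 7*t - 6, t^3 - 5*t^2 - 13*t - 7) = t + 1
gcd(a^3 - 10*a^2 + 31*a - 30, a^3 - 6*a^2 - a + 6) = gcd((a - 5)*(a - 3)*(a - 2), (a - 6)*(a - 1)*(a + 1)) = 1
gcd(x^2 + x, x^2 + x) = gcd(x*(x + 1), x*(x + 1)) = x^2 + x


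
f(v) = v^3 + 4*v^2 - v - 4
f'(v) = 3*v^2 + 8*v - 1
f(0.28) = -3.94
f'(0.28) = 1.48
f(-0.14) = -3.78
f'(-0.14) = -2.06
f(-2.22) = 6.99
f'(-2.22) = -3.97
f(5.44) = 269.92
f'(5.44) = 131.30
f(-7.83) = -230.98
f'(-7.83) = 120.29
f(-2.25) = 7.11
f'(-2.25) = -3.81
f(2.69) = 41.72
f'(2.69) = 42.23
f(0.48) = -3.45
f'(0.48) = 3.53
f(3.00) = 56.00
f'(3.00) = 50.00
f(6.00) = 350.00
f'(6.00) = 155.00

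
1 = 1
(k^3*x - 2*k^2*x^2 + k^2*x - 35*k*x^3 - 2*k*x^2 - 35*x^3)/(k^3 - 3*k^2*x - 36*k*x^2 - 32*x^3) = x*(-k^3 + 2*k^2*x - k^2 + 35*k*x^2 + 2*k*x + 35*x^2)/(-k^3 + 3*k^2*x + 36*k*x^2 + 32*x^3)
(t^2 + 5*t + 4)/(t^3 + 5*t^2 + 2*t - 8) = (t + 1)/(t^2 + t - 2)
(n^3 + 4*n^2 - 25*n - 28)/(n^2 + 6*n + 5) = (n^2 + 3*n - 28)/(n + 5)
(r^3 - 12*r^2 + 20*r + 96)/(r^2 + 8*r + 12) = (r^2 - 14*r + 48)/(r + 6)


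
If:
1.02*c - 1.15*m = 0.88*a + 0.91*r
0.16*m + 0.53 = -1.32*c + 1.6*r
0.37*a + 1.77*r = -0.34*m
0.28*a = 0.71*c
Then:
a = -0.74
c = -0.29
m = 0.22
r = 0.11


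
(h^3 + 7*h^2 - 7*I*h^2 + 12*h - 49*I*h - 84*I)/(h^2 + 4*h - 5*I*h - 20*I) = (h^2 + h*(3 - 7*I) - 21*I)/(h - 5*I)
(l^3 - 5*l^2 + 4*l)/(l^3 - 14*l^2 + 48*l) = (l^2 - 5*l + 4)/(l^2 - 14*l + 48)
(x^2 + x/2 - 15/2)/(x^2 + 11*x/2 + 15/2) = (2*x - 5)/(2*x + 5)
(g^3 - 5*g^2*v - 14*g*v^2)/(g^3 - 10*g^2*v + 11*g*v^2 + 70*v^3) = g/(g - 5*v)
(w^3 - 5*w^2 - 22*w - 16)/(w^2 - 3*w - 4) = (w^2 - 6*w - 16)/(w - 4)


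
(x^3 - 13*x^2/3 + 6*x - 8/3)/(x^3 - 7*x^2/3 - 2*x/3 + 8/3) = (x - 1)/(x + 1)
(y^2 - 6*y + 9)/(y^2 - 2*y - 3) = (y - 3)/(y + 1)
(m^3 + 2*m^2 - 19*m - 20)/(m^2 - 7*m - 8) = (m^2 + m - 20)/(m - 8)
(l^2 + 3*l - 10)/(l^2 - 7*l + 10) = (l + 5)/(l - 5)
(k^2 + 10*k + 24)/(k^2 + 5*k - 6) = (k + 4)/(k - 1)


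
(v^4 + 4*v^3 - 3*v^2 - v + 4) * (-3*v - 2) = -3*v^5 - 14*v^4 + v^3 + 9*v^2 - 10*v - 8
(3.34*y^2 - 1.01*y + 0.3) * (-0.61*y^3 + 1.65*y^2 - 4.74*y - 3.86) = -2.0374*y^5 + 6.1271*y^4 - 17.6811*y^3 - 7.61*y^2 + 2.4766*y - 1.158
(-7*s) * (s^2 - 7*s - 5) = -7*s^3 + 49*s^2 + 35*s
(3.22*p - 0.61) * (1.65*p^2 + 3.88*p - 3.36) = 5.313*p^3 + 11.4871*p^2 - 13.186*p + 2.0496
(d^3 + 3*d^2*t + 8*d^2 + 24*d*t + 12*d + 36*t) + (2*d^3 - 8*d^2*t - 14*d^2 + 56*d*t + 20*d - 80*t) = 3*d^3 - 5*d^2*t - 6*d^2 + 80*d*t + 32*d - 44*t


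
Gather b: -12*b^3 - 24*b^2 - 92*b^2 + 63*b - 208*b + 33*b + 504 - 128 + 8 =-12*b^3 - 116*b^2 - 112*b + 384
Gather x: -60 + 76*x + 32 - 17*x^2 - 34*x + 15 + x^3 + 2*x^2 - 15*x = x^3 - 15*x^2 + 27*x - 13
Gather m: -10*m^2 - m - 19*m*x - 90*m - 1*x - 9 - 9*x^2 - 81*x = -10*m^2 + m*(-19*x - 91) - 9*x^2 - 82*x - 9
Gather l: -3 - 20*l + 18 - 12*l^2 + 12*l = -12*l^2 - 8*l + 15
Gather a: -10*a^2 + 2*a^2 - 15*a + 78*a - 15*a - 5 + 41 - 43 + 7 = -8*a^2 + 48*a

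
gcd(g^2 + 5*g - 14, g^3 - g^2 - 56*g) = g + 7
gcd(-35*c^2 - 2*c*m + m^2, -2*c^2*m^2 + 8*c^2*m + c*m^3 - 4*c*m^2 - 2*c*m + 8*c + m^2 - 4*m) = 1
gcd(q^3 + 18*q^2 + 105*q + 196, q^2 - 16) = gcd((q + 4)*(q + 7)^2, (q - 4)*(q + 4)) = q + 4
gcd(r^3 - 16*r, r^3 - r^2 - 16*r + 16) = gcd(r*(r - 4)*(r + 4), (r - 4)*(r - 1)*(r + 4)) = r^2 - 16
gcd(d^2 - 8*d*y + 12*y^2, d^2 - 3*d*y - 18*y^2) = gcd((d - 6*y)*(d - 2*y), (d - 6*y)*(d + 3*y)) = -d + 6*y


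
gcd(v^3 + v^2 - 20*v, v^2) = v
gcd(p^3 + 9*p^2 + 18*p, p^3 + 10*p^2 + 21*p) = p^2 + 3*p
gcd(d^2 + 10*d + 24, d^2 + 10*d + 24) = d^2 + 10*d + 24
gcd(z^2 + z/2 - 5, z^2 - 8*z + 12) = z - 2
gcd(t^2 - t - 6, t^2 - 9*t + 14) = 1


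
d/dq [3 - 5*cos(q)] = 5*sin(q)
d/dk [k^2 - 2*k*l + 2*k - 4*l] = 2*k - 2*l + 2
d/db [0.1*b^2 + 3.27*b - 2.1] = 0.2*b + 3.27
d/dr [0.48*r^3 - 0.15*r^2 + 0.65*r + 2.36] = 1.44*r^2 - 0.3*r + 0.65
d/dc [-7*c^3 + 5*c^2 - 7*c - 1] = -21*c^2 + 10*c - 7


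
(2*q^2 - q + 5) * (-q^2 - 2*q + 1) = -2*q^4 - 3*q^3 - q^2 - 11*q + 5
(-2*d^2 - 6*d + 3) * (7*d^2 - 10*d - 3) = -14*d^4 - 22*d^3 + 87*d^2 - 12*d - 9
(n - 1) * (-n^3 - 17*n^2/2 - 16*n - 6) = -n^4 - 15*n^3/2 - 15*n^2/2 + 10*n + 6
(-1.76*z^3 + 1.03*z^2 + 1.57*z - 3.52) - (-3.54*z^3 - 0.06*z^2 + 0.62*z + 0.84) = 1.78*z^3 + 1.09*z^2 + 0.95*z - 4.36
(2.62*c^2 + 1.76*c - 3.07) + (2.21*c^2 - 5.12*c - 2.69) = 4.83*c^2 - 3.36*c - 5.76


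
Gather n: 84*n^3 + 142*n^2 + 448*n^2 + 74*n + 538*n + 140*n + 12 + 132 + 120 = 84*n^3 + 590*n^2 + 752*n + 264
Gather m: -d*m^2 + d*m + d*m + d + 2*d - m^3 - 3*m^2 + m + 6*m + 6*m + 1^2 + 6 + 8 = 3*d - m^3 + m^2*(-d - 3) + m*(2*d + 13) + 15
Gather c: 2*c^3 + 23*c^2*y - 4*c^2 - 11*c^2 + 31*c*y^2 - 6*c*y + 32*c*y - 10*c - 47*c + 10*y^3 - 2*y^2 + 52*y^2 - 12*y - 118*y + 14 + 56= 2*c^3 + c^2*(23*y - 15) + c*(31*y^2 + 26*y - 57) + 10*y^3 + 50*y^2 - 130*y + 70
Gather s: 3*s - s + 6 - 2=2*s + 4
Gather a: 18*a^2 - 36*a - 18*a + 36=18*a^2 - 54*a + 36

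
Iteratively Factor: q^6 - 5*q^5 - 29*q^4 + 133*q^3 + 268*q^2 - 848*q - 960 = (q - 5)*(q^5 - 29*q^3 - 12*q^2 + 208*q + 192) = (q - 5)*(q + 3)*(q^4 - 3*q^3 - 20*q^2 + 48*q + 64) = (q - 5)*(q - 4)*(q + 3)*(q^3 + q^2 - 16*q - 16) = (q - 5)*(q - 4)^2*(q + 3)*(q^2 + 5*q + 4) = (q - 5)*(q - 4)^2*(q + 1)*(q + 3)*(q + 4)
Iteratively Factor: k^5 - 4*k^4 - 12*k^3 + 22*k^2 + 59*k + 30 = (k + 1)*(k^4 - 5*k^3 - 7*k^2 + 29*k + 30) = (k - 3)*(k + 1)*(k^3 - 2*k^2 - 13*k - 10) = (k - 3)*(k + 1)^2*(k^2 - 3*k - 10) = (k - 5)*(k - 3)*(k + 1)^2*(k + 2)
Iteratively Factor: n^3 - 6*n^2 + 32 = (n + 2)*(n^2 - 8*n + 16) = (n - 4)*(n + 2)*(n - 4)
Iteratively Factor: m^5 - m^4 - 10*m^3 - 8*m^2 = (m + 2)*(m^4 - 3*m^3 - 4*m^2) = m*(m + 2)*(m^3 - 3*m^2 - 4*m) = m*(m + 1)*(m + 2)*(m^2 - 4*m) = m*(m - 4)*(m + 1)*(m + 2)*(m)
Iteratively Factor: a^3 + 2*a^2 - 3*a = (a + 3)*(a^2 - a) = a*(a + 3)*(a - 1)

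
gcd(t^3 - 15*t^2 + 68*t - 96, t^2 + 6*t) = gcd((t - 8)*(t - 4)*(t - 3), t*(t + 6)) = 1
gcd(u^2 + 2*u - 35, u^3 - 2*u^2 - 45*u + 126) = u + 7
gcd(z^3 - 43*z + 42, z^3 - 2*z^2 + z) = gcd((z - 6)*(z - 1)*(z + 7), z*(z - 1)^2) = z - 1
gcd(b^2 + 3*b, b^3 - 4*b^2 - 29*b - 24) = b + 3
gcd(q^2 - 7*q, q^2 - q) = q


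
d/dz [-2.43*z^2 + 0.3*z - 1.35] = 0.3 - 4.86*z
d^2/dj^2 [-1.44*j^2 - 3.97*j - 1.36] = -2.88000000000000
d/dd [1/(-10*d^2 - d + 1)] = (20*d + 1)/(10*d^2 + d - 1)^2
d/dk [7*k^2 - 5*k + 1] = 14*k - 5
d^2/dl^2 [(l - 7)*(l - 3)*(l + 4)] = 6*l - 12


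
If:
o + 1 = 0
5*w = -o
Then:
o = -1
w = 1/5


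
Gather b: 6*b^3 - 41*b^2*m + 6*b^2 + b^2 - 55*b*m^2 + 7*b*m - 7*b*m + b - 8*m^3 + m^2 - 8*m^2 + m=6*b^3 + b^2*(7 - 41*m) + b*(1 - 55*m^2) - 8*m^3 - 7*m^2 + m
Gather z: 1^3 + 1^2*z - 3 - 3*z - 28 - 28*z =-30*z - 30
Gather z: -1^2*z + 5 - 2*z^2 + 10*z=-2*z^2 + 9*z + 5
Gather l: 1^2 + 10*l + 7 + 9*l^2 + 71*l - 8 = 9*l^2 + 81*l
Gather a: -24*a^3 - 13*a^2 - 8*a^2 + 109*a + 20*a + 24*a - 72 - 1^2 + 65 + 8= -24*a^3 - 21*a^2 + 153*a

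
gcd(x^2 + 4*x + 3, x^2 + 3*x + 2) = x + 1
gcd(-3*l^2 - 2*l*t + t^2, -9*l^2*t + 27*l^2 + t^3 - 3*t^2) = -3*l + t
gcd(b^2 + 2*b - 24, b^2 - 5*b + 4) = b - 4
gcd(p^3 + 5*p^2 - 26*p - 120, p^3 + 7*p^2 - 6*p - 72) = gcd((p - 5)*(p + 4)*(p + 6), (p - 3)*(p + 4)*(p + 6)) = p^2 + 10*p + 24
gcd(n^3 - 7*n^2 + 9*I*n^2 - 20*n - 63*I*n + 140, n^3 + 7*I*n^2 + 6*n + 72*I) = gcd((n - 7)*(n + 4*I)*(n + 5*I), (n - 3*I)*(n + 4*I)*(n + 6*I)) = n + 4*I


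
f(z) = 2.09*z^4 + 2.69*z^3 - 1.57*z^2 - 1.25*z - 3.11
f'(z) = 8.36*z^3 + 8.07*z^2 - 3.14*z - 1.25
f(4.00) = 673.97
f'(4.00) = 650.35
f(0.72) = -3.26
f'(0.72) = 3.79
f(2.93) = 201.45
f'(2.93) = 269.12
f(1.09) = 0.10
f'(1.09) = 15.74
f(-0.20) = -2.94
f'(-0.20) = -0.37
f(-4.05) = 359.80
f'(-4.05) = -411.52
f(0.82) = -2.76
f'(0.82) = 6.21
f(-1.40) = -3.79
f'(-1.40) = -3.98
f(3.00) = 220.93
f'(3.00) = 287.68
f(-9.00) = 11632.45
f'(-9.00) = -5413.76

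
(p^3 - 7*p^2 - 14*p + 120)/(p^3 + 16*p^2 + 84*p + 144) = (p^2 - 11*p + 30)/(p^2 + 12*p + 36)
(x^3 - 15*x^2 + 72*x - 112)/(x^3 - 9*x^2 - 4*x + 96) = (x^2 - 11*x + 28)/(x^2 - 5*x - 24)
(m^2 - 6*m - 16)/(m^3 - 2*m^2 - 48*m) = (m + 2)/(m*(m + 6))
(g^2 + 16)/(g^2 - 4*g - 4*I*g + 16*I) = (g + 4*I)/(g - 4)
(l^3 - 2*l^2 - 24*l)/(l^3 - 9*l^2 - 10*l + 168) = l/(l - 7)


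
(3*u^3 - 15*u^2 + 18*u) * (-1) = -3*u^3 + 15*u^2 - 18*u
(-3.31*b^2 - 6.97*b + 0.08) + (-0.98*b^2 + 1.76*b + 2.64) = -4.29*b^2 - 5.21*b + 2.72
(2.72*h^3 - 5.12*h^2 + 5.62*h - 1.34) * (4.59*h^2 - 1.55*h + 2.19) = 12.4848*h^5 - 27.7168*h^4 + 39.6886*h^3 - 26.0744*h^2 + 14.3848*h - 2.9346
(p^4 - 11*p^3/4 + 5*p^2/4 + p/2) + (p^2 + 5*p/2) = p^4 - 11*p^3/4 + 9*p^2/4 + 3*p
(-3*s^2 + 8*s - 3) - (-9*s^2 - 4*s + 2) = 6*s^2 + 12*s - 5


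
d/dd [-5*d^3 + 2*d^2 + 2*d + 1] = -15*d^2 + 4*d + 2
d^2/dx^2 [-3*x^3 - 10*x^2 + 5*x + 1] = -18*x - 20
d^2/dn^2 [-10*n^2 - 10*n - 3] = -20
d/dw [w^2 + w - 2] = 2*w + 1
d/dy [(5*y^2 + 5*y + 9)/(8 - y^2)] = (5*y^2 + 98*y + 40)/(y^4 - 16*y^2 + 64)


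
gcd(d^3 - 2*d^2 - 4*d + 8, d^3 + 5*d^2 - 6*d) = 1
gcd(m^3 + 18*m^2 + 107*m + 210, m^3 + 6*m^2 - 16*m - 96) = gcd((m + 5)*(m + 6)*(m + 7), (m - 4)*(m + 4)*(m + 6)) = m + 6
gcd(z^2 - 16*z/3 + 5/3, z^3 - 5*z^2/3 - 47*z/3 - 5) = z - 5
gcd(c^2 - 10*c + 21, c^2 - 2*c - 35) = c - 7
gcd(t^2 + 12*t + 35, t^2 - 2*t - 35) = t + 5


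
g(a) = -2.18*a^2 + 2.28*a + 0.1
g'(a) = 2.28 - 4.36*a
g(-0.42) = -1.24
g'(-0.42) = 4.11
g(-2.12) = -14.53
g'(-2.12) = 11.52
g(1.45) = -1.18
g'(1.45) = -4.04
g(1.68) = -2.22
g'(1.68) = -5.04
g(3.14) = -14.23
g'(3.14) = -11.41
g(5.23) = -47.60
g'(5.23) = -20.52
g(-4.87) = -62.71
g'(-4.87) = 23.51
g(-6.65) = -111.47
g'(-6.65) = 31.27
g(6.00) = -64.70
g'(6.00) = -23.88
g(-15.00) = -524.60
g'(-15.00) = 67.68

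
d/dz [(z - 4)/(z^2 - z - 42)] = (z^2 - z - (z - 4)*(2*z - 1) - 42)/(-z^2 + z + 42)^2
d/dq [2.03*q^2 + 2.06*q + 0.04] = 4.06*q + 2.06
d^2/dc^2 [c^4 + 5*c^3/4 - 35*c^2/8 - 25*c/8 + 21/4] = 12*c^2 + 15*c/2 - 35/4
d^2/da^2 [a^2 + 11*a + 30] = 2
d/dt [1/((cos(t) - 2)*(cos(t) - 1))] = (2*cos(t) - 3)*sin(t)/((cos(t) - 2)^2*(cos(t) - 1)^2)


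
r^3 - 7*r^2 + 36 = (r - 6)*(r - 3)*(r + 2)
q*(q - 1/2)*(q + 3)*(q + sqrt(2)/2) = q^4 + sqrt(2)*q^3/2 + 5*q^3/2 - 3*q^2/2 + 5*sqrt(2)*q^2/4 - 3*sqrt(2)*q/4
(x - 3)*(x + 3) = x^2 - 9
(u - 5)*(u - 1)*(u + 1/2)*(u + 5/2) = u^4 - 3*u^3 - 47*u^2/4 + 15*u/2 + 25/4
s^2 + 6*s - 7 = (s - 1)*(s + 7)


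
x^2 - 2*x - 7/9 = (x - 7/3)*(x + 1/3)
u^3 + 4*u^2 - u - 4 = (u - 1)*(u + 1)*(u + 4)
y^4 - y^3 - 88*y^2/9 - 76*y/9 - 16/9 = (y - 4)*(y + 1/3)*(y + 2/3)*(y + 2)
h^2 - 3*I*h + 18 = (h - 6*I)*(h + 3*I)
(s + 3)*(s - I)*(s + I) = s^3 + 3*s^2 + s + 3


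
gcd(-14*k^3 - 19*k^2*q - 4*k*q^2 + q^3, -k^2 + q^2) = k + q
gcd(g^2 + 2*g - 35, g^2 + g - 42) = g + 7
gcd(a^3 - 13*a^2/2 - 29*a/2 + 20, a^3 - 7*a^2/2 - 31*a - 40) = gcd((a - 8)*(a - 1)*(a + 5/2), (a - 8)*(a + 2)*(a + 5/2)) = a^2 - 11*a/2 - 20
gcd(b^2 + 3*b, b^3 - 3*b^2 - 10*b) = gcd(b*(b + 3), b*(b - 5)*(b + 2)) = b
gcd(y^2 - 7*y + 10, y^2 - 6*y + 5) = y - 5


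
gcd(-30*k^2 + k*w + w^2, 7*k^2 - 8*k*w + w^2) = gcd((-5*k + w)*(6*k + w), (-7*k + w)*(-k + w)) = 1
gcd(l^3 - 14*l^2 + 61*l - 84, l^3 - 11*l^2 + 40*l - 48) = l^2 - 7*l + 12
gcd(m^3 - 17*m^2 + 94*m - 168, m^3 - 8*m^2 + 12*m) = m - 6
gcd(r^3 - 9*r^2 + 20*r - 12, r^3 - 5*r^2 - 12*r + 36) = r^2 - 8*r + 12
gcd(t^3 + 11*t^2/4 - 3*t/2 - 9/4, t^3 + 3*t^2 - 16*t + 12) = t - 1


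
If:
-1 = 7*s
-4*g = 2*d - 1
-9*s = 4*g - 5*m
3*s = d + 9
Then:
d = -66/7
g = 139/28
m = 26/7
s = -1/7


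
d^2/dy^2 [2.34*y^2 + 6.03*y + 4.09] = 4.68000000000000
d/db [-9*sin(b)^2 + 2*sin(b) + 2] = 2*(1 - 9*sin(b))*cos(b)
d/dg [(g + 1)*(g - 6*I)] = 2*g + 1 - 6*I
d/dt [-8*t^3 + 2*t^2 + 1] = 4*t*(1 - 6*t)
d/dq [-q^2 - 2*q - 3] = -2*q - 2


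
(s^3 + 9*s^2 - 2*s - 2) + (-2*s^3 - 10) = -s^3 + 9*s^2 - 2*s - 12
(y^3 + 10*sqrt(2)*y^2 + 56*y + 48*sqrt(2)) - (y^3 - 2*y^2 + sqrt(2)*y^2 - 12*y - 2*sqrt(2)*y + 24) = 2*y^2 + 9*sqrt(2)*y^2 + 2*sqrt(2)*y + 68*y - 24 + 48*sqrt(2)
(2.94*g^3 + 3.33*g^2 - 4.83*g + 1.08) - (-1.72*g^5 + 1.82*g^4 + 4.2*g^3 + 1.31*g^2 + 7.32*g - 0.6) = 1.72*g^5 - 1.82*g^4 - 1.26*g^3 + 2.02*g^2 - 12.15*g + 1.68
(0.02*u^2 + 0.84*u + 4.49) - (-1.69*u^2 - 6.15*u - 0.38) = 1.71*u^2 + 6.99*u + 4.87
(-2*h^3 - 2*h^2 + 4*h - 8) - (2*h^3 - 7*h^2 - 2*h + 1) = -4*h^3 + 5*h^2 + 6*h - 9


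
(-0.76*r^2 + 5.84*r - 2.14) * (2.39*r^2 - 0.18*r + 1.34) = -1.8164*r^4 + 14.0944*r^3 - 7.1842*r^2 + 8.2108*r - 2.8676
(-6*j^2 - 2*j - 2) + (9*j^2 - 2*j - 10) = 3*j^2 - 4*j - 12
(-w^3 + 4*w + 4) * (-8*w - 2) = 8*w^4 + 2*w^3 - 32*w^2 - 40*w - 8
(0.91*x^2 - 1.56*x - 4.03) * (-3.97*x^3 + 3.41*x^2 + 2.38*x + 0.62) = -3.6127*x^5 + 9.2963*x^4 + 12.8453*x^3 - 16.8909*x^2 - 10.5586*x - 2.4986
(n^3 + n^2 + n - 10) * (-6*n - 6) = -6*n^4 - 12*n^3 - 12*n^2 + 54*n + 60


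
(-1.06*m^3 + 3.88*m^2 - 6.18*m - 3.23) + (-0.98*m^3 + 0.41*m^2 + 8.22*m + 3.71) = -2.04*m^3 + 4.29*m^2 + 2.04*m + 0.48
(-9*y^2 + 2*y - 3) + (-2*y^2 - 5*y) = -11*y^2 - 3*y - 3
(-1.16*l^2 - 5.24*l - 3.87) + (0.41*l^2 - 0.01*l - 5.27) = -0.75*l^2 - 5.25*l - 9.14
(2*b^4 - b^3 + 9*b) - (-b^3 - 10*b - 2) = 2*b^4 + 19*b + 2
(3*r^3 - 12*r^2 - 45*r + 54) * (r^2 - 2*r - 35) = 3*r^5 - 18*r^4 - 126*r^3 + 564*r^2 + 1467*r - 1890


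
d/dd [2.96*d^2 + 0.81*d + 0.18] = 5.92*d + 0.81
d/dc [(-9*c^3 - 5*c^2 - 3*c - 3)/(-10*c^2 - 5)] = (18*c^4 + 21*c^2 - 2*c + 3)/(5*(4*c^4 + 4*c^2 + 1))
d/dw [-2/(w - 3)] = 2/(w - 3)^2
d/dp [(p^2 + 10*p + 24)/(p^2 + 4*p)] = -6/p^2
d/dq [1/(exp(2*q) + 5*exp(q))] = (-2*exp(q) - 5)*exp(-q)/(exp(q) + 5)^2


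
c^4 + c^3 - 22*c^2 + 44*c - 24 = (c - 2)^2*(c - 1)*(c + 6)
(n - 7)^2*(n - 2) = n^3 - 16*n^2 + 77*n - 98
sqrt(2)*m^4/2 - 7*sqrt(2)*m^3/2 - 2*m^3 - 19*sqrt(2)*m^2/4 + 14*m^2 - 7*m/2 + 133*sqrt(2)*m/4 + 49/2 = (m - 7)*(m - 7*sqrt(2)/2)*(m + sqrt(2))*(sqrt(2)*m/2 + 1/2)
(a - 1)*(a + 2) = a^2 + a - 2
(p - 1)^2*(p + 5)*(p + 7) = p^4 + 10*p^3 + 12*p^2 - 58*p + 35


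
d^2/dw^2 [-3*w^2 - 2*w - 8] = -6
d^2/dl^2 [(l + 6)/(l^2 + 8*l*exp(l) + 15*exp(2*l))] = 2*(4*(l + 6)*(4*l*exp(l) + l + 15*exp(2*l) + 4*exp(l))^2 - (l^2 + 8*l*exp(l) + 15*exp(2*l))*(8*l*exp(l) + 2*l + (l + 6)*(4*l*exp(l) + 30*exp(2*l) + 8*exp(l) + 1) + 30*exp(2*l) + 8*exp(l)))/(l^2 + 8*l*exp(l) + 15*exp(2*l))^3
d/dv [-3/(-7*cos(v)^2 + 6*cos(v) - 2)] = 6*(7*cos(v) - 3)*sin(v)/(7*cos(v)^2 - 6*cos(v) + 2)^2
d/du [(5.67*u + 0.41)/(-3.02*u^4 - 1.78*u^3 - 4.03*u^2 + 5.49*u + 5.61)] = (51.3702*u^4 + 25.138*u^3 + 25.0395*u^2 + 3.3046*u + 29.5578)/(9.1204*u^8 + 10.7512*u^7 + 27.5096*u^6 - 18.8128*u^5 - 37.1879*u^4 - 64.221*u^3 - 15.0765*u^2 + 61.5978*u + 31.4721)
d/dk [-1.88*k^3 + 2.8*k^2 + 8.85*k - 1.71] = -5.64*k^2 + 5.6*k + 8.85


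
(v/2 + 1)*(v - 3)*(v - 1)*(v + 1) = v^4/2 - v^3/2 - 7*v^2/2 + v/2 + 3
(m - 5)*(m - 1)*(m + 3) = m^3 - 3*m^2 - 13*m + 15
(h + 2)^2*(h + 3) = h^3 + 7*h^2 + 16*h + 12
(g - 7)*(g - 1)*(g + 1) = g^3 - 7*g^2 - g + 7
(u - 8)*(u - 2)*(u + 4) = u^3 - 6*u^2 - 24*u + 64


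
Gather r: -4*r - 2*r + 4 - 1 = 3 - 6*r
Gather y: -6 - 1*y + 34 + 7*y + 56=6*y + 84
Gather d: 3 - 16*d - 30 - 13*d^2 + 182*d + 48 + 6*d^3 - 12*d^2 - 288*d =6*d^3 - 25*d^2 - 122*d + 21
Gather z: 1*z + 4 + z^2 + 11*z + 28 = z^2 + 12*z + 32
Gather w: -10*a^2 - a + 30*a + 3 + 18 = -10*a^2 + 29*a + 21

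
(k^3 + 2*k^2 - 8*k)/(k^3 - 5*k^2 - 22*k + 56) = k/(k - 7)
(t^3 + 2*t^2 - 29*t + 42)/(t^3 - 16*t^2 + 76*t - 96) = (t^2 + 4*t - 21)/(t^2 - 14*t + 48)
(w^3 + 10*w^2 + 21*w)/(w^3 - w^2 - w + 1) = w*(w^2 + 10*w + 21)/(w^3 - w^2 - w + 1)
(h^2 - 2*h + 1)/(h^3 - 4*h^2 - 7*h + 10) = (h - 1)/(h^2 - 3*h - 10)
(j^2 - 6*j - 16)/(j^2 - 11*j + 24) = (j + 2)/(j - 3)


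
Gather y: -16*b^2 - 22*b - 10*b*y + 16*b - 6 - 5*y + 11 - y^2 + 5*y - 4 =-16*b^2 - 10*b*y - 6*b - y^2 + 1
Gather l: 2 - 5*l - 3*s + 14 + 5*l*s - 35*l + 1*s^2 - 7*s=l*(5*s - 40) + s^2 - 10*s + 16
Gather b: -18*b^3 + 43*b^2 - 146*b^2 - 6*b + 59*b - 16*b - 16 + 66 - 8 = -18*b^3 - 103*b^2 + 37*b + 42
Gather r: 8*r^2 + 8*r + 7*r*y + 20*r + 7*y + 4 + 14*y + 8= 8*r^2 + r*(7*y + 28) + 21*y + 12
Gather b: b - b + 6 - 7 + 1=0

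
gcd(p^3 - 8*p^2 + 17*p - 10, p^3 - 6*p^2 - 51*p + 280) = p - 5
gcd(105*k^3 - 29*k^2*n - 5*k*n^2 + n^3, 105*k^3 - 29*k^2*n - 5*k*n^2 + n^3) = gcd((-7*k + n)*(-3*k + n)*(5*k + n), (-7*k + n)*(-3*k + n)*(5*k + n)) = 105*k^3 - 29*k^2*n - 5*k*n^2 + n^3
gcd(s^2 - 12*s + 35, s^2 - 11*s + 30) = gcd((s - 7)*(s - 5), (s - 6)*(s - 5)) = s - 5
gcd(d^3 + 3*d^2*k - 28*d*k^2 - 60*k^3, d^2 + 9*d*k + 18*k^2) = d + 6*k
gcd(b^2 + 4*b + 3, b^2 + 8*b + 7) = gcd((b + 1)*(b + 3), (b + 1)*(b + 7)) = b + 1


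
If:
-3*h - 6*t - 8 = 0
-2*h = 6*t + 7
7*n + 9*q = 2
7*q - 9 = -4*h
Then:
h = -1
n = -103/49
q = 13/7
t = -5/6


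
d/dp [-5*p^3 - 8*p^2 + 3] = p*(-15*p - 16)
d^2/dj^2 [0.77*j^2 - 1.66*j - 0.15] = 1.54000000000000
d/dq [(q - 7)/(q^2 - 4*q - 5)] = (q^2 - 4*q - 2*(q - 7)*(q - 2) - 5)/(-q^2 + 4*q + 5)^2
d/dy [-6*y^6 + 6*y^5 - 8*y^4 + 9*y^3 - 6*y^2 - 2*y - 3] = -36*y^5 + 30*y^4 - 32*y^3 + 27*y^2 - 12*y - 2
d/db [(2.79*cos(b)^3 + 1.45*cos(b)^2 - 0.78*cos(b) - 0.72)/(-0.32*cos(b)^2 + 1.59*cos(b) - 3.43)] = (0.8928*cos(b)^4 - 8.8722*cos(b)^3 + 26.6532*cos(b)^2 + 10.4078*cos(b) - 3.8202)*sin(b)/(0.1024*cos(b)^4 - 1.0176*cos(b)^3 + 4.7233*cos(b)^2 - 10.9074*cos(b) + 11.7649)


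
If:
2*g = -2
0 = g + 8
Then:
No Solution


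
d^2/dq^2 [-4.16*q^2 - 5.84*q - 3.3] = -8.32000000000000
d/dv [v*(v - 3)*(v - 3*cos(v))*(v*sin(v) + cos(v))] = v^4*cos(v) - 3*v^3*cos(2*v) - 3*sqrt(2)*v^3*cos(v + pi/4) - 6*v^2*sin(v) - 3*v^2*sin(2*v)/2 + 3*v^2*cos(v) + 9*v^2*cos(2*v) - 6*v*cos(v) - 3*v*cos(2*v) - 3*v + 9*cos(2*v)/2 + 9/2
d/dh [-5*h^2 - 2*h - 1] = -10*h - 2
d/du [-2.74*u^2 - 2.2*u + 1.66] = -5.48*u - 2.2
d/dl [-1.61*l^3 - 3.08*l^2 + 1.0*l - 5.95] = -4.83*l^2 - 6.16*l + 1.0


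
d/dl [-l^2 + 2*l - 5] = 2 - 2*l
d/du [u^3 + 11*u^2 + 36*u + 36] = 3*u^2 + 22*u + 36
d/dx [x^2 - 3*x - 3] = 2*x - 3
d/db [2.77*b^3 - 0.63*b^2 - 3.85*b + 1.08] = 8.31*b^2 - 1.26*b - 3.85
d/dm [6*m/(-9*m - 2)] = -12/(9*m + 2)^2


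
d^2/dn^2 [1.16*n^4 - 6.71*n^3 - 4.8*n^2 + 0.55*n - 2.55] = 13.92*n^2 - 40.26*n - 9.6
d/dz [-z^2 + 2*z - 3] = 2 - 2*z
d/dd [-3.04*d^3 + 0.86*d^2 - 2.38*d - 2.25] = -9.12*d^2 + 1.72*d - 2.38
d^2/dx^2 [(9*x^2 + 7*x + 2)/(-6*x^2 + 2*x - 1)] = 2*(-360*x^3 - 54*x^2 + 198*x - 19)/(216*x^6 - 216*x^5 + 180*x^4 - 80*x^3 + 30*x^2 - 6*x + 1)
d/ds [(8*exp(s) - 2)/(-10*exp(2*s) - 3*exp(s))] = 2*(40*exp(2*s) - 20*exp(s) - 3)*exp(-s)/(100*exp(2*s) + 60*exp(s) + 9)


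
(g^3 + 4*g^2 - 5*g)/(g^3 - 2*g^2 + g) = (g + 5)/(g - 1)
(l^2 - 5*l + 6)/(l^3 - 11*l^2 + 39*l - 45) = (l - 2)/(l^2 - 8*l + 15)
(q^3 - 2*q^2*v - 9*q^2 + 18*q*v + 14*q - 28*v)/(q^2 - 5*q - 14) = (q^2 - 2*q*v - 2*q + 4*v)/(q + 2)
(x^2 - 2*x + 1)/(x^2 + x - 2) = (x - 1)/(x + 2)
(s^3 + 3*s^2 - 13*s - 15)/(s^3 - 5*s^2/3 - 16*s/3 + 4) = 3*(s^2 + 6*s + 5)/(3*s^2 + 4*s - 4)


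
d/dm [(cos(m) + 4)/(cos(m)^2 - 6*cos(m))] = (sin(m) - 24*sin(m)/cos(m)^2 + 8*tan(m))/(cos(m) - 6)^2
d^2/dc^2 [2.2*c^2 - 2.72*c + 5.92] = 4.40000000000000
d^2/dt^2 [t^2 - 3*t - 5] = 2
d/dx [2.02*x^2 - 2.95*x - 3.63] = 4.04*x - 2.95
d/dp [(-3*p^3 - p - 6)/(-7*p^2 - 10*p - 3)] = (21*p^4 + 60*p^3 + 20*p^2 - 84*p - 57)/(49*p^4 + 140*p^3 + 142*p^2 + 60*p + 9)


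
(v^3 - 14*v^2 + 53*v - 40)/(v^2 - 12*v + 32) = (v^2 - 6*v + 5)/(v - 4)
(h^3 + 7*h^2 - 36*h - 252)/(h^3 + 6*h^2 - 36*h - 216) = (h + 7)/(h + 6)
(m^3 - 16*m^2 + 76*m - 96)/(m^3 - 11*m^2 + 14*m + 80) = (m^2 - 8*m + 12)/(m^2 - 3*m - 10)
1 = 1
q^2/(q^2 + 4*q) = q/(q + 4)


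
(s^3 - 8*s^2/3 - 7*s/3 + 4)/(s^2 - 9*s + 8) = (s^2 - 5*s/3 - 4)/(s - 8)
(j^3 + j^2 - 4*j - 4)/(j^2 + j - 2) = (j^2 - j - 2)/(j - 1)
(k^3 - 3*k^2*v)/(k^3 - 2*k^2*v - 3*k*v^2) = k/(k + v)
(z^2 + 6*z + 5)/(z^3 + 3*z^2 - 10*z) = (z + 1)/(z*(z - 2))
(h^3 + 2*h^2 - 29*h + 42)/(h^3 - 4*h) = (h^2 + 4*h - 21)/(h*(h + 2))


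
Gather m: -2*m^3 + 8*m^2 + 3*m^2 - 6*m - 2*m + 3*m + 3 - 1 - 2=-2*m^3 + 11*m^2 - 5*m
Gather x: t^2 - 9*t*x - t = t^2 - 9*t*x - t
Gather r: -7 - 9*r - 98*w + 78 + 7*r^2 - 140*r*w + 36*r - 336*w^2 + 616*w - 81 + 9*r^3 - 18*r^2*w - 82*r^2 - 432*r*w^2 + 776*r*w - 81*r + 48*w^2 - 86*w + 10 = 9*r^3 + r^2*(-18*w - 75) + r*(-432*w^2 + 636*w - 54) - 288*w^2 + 432*w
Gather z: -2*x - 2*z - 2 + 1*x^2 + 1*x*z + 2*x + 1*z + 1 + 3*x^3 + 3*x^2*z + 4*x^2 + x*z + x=3*x^3 + 5*x^2 + x + z*(3*x^2 + 2*x - 1) - 1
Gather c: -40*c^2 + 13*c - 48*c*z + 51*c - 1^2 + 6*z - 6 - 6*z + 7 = -40*c^2 + c*(64 - 48*z)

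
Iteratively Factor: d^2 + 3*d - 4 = (d + 4)*(d - 1)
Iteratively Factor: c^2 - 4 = (c - 2)*(c + 2)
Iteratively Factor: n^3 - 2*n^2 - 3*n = (n)*(n^2 - 2*n - 3) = n*(n - 3)*(n + 1)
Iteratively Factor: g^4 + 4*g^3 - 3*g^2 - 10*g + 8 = (g + 2)*(g^3 + 2*g^2 - 7*g + 4) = (g - 1)*(g + 2)*(g^2 + 3*g - 4) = (g - 1)^2*(g + 2)*(g + 4)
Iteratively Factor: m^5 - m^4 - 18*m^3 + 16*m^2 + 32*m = (m - 4)*(m^4 + 3*m^3 - 6*m^2 - 8*m) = m*(m - 4)*(m^3 + 3*m^2 - 6*m - 8) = m*(m - 4)*(m - 2)*(m^2 + 5*m + 4) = m*(m - 4)*(m - 2)*(m + 4)*(m + 1)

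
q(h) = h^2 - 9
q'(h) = 2*h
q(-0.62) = -8.62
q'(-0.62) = -1.24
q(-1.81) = -5.72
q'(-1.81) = -3.62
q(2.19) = -4.20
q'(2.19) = 4.38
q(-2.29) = -3.76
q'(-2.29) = -4.58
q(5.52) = 21.47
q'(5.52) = 11.04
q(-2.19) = -4.20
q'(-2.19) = -4.38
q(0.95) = -8.10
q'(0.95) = 1.90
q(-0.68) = -8.54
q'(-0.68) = -1.36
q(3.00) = 0.00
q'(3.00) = 6.00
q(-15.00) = 216.00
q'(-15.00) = -30.00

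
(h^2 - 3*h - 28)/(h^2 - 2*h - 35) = (h + 4)/(h + 5)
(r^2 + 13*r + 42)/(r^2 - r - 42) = (r + 7)/(r - 7)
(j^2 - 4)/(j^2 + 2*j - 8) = (j + 2)/(j + 4)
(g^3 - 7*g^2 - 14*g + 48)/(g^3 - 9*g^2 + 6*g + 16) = (g + 3)/(g + 1)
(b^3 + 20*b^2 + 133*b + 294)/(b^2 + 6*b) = b + 14 + 49/b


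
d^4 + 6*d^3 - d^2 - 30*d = d*(d - 2)*(d + 3)*(d + 5)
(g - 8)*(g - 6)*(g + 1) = g^3 - 13*g^2 + 34*g + 48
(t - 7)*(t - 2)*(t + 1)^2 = t^4 - 7*t^3 - 3*t^2 + 19*t + 14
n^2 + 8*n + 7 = (n + 1)*(n + 7)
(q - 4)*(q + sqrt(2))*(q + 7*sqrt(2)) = q^3 - 4*q^2 + 8*sqrt(2)*q^2 - 32*sqrt(2)*q + 14*q - 56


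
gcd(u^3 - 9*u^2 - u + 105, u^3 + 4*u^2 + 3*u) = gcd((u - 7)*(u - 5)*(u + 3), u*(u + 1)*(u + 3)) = u + 3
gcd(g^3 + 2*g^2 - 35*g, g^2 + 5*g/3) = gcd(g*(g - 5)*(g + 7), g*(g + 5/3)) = g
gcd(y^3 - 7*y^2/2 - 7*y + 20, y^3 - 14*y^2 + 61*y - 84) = y - 4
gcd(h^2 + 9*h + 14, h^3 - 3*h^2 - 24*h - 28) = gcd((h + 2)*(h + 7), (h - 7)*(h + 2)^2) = h + 2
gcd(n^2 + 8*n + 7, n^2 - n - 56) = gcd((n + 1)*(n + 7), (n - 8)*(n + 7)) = n + 7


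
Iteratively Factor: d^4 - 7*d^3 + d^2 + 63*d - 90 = (d - 2)*(d^3 - 5*d^2 - 9*d + 45) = (d - 2)*(d + 3)*(d^2 - 8*d + 15) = (d - 3)*(d - 2)*(d + 3)*(d - 5)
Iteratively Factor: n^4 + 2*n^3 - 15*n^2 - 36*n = (n + 3)*(n^3 - n^2 - 12*n) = (n - 4)*(n + 3)*(n^2 + 3*n) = n*(n - 4)*(n + 3)*(n + 3)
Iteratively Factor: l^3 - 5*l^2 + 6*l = (l - 2)*(l^2 - 3*l) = l*(l - 2)*(l - 3)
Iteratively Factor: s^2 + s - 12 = (s - 3)*(s + 4)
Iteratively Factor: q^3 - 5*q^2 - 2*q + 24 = (q + 2)*(q^2 - 7*q + 12) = (q - 4)*(q + 2)*(q - 3)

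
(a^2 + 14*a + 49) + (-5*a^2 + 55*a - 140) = -4*a^2 + 69*a - 91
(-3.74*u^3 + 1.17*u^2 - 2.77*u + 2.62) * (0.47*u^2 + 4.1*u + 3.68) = -1.7578*u^5 - 14.7841*u^4 - 10.2681*u^3 - 5.82*u^2 + 0.548399999999999*u + 9.6416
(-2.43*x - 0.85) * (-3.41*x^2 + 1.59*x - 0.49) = 8.2863*x^3 - 0.965200000000001*x^2 - 0.1608*x + 0.4165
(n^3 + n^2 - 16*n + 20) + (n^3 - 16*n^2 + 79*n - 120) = 2*n^3 - 15*n^2 + 63*n - 100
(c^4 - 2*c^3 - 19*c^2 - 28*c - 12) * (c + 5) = c^5 + 3*c^4 - 29*c^3 - 123*c^2 - 152*c - 60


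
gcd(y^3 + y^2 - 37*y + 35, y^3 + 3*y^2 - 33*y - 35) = y^2 + 2*y - 35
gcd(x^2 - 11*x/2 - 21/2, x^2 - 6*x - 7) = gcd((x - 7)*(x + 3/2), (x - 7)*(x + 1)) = x - 7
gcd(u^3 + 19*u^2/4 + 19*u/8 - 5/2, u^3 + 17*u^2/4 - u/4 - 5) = u^2 + 21*u/4 + 5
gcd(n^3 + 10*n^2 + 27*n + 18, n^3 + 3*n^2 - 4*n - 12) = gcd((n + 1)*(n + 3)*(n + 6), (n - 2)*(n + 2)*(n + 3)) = n + 3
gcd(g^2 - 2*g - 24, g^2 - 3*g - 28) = g + 4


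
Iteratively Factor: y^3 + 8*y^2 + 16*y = (y)*(y^2 + 8*y + 16) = y*(y + 4)*(y + 4)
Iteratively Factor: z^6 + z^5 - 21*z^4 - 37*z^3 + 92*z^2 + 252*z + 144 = (z + 2)*(z^5 - z^4 - 19*z^3 + z^2 + 90*z + 72) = (z + 1)*(z + 2)*(z^4 - 2*z^3 - 17*z^2 + 18*z + 72) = (z + 1)*(z + 2)^2*(z^3 - 4*z^2 - 9*z + 36) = (z - 4)*(z + 1)*(z + 2)^2*(z^2 - 9) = (z - 4)*(z - 3)*(z + 1)*(z + 2)^2*(z + 3)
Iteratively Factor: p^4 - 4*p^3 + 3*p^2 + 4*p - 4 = (p - 1)*(p^3 - 3*p^2 + 4) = (p - 2)*(p - 1)*(p^2 - p - 2) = (p - 2)^2*(p - 1)*(p + 1)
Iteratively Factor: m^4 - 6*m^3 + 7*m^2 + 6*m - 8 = (m - 2)*(m^3 - 4*m^2 - m + 4) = (m - 2)*(m - 1)*(m^2 - 3*m - 4) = (m - 4)*(m - 2)*(m - 1)*(m + 1)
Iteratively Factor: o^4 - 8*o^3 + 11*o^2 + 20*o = (o - 5)*(o^3 - 3*o^2 - 4*o) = o*(o - 5)*(o^2 - 3*o - 4) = o*(o - 5)*(o - 4)*(o + 1)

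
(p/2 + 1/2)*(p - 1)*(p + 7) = p^3/2 + 7*p^2/2 - p/2 - 7/2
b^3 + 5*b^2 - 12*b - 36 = (b - 3)*(b + 2)*(b + 6)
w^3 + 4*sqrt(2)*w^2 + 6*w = w*(w + sqrt(2))*(w + 3*sqrt(2))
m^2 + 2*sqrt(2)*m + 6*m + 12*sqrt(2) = (m + 6)*(m + 2*sqrt(2))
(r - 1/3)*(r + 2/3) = r^2 + r/3 - 2/9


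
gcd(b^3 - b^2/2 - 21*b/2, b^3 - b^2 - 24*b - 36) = b + 3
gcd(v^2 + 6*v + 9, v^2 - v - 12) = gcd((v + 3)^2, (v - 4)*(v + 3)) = v + 3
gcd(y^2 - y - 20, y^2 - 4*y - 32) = y + 4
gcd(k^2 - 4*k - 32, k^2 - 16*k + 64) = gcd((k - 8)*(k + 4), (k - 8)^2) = k - 8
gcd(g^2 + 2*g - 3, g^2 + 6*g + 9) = g + 3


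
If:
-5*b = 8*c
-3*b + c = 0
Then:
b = 0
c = 0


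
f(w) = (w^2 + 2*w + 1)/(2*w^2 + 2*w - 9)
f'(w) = (-4*w - 2)*(w^2 + 2*w + 1)/(2*w^2 + 2*w - 9)^2 + (2*w + 2)/(2*w^2 + 2*w - 9)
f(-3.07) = 1.16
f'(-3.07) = 2.08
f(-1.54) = -0.04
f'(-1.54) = 0.17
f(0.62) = -0.38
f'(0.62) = -0.70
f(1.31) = -1.81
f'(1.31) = -6.01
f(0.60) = -0.36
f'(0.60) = -0.68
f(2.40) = 1.58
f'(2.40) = -1.57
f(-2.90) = 1.79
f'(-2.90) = 6.61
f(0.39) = -0.24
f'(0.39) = -0.46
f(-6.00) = 0.49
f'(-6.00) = 0.02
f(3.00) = 1.07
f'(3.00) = -0.46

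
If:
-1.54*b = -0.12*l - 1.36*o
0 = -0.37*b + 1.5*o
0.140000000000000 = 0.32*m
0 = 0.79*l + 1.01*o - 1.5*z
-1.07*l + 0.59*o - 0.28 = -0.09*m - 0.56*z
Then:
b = -0.03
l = -0.32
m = 0.44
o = -0.01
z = -0.17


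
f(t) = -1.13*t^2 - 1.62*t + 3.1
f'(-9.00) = 18.72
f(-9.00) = -73.85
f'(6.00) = -15.18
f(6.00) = -47.30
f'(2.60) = -7.50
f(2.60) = -8.75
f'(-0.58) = -0.31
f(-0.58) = 3.66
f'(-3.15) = 5.50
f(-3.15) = -3.01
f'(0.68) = -3.16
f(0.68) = 1.48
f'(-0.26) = -1.03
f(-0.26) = 3.44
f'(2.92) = -8.22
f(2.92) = -11.27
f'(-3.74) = 6.83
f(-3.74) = -6.65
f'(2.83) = -8.02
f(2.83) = -10.53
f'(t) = -2.26*t - 1.62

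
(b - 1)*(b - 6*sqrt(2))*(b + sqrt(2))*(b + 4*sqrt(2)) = b^4 - sqrt(2)*b^3 - b^3 - 52*b^2 + sqrt(2)*b^2 - 48*sqrt(2)*b + 52*b + 48*sqrt(2)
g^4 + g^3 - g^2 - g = g*(g - 1)*(g + 1)^2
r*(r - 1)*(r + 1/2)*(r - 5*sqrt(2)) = r^4 - 5*sqrt(2)*r^3 - r^3/2 - r^2/2 + 5*sqrt(2)*r^2/2 + 5*sqrt(2)*r/2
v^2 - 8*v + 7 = (v - 7)*(v - 1)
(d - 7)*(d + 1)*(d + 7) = d^3 + d^2 - 49*d - 49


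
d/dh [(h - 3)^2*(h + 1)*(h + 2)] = 4*h^3 - 9*h^2 - 14*h + 15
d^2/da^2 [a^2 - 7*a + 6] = 2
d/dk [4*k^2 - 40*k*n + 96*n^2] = 8*k - 40*n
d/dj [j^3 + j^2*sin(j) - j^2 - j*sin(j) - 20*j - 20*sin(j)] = j^2*cos(j) + 3*j^2 + 2*j*sin(j) - j*cos(j) - 2*j - sin(j) - 20*cos(j) - 20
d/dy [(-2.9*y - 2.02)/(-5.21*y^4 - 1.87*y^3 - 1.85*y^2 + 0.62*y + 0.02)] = (-45.327*y^4 - 52.9428*y^3 - 16.6972*y^2 - 7.474*y + 1.1944)/(27.1441*y^8 + 19.4854*y^7 + 22.7739*y^6 + 0.458600000000001*y^5 + 0.8953*y^4 - 2.3688*y^3 + 0.3104*y^2 + 0.0248*y + 0.0004)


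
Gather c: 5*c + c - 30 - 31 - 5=6*c - 66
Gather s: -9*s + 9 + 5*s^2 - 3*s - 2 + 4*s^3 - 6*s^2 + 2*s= 4*s^3 - s^2 - 10*s + 7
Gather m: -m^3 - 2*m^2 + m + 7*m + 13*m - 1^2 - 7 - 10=-m^3 - 2*m^2 + 21*m - 18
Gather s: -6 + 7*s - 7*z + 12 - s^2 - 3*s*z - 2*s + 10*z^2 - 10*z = -s^2 + s*(5 - 3*z) + 10*z^2 - 17*z + 6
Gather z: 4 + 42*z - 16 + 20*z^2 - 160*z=20*z^2 - 118*z - 12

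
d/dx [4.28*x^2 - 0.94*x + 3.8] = 8.56*x - 0.94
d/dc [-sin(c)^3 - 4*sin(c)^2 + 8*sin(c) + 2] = (-3*sin(c)^2 - 8*sin(c) + 8)*cos(c)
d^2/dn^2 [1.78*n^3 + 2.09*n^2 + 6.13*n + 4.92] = 10.68*n + 4.18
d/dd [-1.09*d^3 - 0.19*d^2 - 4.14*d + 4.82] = -3.27*d^2 - 0.38*d - 4.14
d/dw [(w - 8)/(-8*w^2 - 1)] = (-8*w^2 + 16*w*(w - 8) - 1)/(8*w^2 + 1)^2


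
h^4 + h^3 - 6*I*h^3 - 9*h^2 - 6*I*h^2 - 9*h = h*(h + 1)*(h - 3*I)^2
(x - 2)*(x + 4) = x^2 + 2*x - 8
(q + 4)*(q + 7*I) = q^2 + 4*q + 7*I*q + 28*I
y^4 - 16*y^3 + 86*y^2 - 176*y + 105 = (y - 7)*(y - 5)*(y - 3)*(y - 1)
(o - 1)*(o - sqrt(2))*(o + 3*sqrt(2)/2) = o^3 - o^2 + sqrt(2)*o^2/2 - 3*o - sqrt(2)*o/2 + 3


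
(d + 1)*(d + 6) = d^2 + 7*d + 6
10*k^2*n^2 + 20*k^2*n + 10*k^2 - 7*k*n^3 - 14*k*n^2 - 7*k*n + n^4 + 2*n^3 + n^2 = (-5*k + n)*(-2*k + n)*(n + 1)^2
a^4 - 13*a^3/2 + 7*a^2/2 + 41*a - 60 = (a - 4)*(a - 3)*(a - 2)*(a + 5/2)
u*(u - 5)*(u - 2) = u^3 - 7*u^2 + 10*u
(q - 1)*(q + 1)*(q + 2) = q^3 + 2*q^2 - q - 2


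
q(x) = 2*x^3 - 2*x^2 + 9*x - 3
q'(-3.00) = 75.00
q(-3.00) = -102.00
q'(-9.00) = 531.00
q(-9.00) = -1704.00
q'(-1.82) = 36.15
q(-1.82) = -38.06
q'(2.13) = 27.70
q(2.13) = 26.42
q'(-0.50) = 12.50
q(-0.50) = -8.25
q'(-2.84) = 68.75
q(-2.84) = -90.50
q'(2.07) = 26.43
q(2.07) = 24.80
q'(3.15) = 55.94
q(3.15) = 68.02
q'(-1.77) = 34.88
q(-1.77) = -36.29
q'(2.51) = 36.76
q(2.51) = 38.62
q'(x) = 6*x^2 - 4*x + 9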